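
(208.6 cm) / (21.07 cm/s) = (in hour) 0.00275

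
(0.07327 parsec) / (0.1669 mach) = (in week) 6.578e+07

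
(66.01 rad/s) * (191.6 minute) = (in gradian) 4.831e+07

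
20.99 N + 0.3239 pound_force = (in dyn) 2.243e+06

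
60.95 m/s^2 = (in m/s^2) 60.95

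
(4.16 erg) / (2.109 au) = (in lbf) 2.964e-19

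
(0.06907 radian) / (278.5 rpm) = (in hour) 6.579e-07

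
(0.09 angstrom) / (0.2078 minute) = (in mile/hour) 1.615e-12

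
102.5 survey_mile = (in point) 4.676e+08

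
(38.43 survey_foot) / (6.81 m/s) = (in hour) 0.0004778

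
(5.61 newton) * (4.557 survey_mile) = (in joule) 4.114e+04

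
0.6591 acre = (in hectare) 0.2667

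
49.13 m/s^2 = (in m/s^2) 49.13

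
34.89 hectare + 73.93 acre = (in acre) 160.1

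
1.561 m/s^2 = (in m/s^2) 1.561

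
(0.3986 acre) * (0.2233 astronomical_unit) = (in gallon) 1.423e+16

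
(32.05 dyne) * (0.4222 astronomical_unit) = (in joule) 2.024e+07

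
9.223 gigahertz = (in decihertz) 9.223e+10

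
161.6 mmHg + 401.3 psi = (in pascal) 2.788e+06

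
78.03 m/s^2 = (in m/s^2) 78.03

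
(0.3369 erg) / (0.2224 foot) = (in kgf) 5.068e-08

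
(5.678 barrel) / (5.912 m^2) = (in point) 432.8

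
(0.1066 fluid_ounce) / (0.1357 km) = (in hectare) 2.323e-12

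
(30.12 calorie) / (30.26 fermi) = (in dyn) 4.165e+20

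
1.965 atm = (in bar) 1.991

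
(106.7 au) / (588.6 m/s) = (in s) 2.712e+10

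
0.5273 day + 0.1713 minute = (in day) 0.5274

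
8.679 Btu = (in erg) 9.157e+10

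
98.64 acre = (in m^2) 3.992e+05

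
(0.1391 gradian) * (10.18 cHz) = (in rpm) 0.002124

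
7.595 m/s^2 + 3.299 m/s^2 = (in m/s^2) 10.89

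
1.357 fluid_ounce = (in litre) 0.04013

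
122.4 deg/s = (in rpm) 20.4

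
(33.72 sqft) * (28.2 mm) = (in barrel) 0.5557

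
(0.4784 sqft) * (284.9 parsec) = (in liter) 3.907e+20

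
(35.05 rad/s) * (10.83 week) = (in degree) 1.315e+10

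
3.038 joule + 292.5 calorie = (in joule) 1227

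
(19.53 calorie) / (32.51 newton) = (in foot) 8.246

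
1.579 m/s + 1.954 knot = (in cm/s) 258.4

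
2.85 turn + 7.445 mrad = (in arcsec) 3.695e+06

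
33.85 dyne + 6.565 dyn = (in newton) 0.0004042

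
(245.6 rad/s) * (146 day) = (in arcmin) 1.065e+13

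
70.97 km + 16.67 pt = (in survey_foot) 2.328e+05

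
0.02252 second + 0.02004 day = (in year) 5.49e-05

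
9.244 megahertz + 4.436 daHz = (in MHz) 9.244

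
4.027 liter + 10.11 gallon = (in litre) 42.3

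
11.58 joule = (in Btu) 0.01098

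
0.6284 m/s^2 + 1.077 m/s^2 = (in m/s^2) 1.705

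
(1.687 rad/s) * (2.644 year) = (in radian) 1.407e+08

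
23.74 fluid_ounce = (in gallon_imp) 0.1544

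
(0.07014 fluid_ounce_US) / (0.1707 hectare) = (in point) 3.445e-06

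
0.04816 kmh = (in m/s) 0.01338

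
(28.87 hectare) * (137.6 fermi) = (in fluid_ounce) 0.001343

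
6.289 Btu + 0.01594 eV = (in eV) 4.141e+22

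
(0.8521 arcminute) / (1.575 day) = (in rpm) 1.739e-08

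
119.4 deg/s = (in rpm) 19.9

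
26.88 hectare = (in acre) 66.42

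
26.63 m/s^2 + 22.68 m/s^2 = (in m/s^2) 49.31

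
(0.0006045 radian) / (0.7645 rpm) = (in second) 0.007551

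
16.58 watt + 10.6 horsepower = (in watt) 7921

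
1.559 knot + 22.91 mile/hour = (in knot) 21.47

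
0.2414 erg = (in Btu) 2.288e-11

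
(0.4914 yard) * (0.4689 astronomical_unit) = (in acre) 7.789e+06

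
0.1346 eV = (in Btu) 2.044e-23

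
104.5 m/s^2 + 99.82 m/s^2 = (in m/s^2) 204.3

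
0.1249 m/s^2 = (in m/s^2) 0.1249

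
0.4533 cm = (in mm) 4.533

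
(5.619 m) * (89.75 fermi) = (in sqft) 5.428e-12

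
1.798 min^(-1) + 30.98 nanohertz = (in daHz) 0.002997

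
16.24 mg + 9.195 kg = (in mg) 9.195e+06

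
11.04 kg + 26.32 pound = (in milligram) 2.298e+07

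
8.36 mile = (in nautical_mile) 7.265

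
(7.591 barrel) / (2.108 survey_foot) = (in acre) 0.0004641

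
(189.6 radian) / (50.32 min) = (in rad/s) 0.0628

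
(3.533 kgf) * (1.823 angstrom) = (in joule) 6.316e-09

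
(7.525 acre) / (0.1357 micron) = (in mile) 1.394e+08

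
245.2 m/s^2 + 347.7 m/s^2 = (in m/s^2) 592.9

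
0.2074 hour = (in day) 0.008642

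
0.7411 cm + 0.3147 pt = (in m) 0.007522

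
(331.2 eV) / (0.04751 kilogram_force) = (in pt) 3.228e-13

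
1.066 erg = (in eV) 6.653e+11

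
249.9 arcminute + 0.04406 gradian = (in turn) 0.01168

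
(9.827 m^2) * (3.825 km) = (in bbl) 2.364e+05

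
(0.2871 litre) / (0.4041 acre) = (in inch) 6.912e-06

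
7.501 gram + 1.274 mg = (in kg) 0.007502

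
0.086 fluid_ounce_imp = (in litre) 0.002444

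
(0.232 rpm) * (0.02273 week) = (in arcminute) 1.148e+06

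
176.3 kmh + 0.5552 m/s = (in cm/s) 4953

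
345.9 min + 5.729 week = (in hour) 968.2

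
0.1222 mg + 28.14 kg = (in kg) 28.14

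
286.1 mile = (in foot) 1.511e+06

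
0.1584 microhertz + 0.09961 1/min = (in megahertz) 1.66e-09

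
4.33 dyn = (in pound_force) 9.734e-06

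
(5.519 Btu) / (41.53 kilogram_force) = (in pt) 4.053e+04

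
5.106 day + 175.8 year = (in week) 9167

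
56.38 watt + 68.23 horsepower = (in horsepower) 68.31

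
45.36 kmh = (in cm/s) 1260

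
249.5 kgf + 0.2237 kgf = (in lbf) 550.5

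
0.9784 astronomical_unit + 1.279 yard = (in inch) 5.762e+12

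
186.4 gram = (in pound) 0.4109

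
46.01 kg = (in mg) 4.601e+07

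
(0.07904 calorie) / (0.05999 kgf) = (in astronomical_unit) 3.758e-12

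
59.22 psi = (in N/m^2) 4.083e+05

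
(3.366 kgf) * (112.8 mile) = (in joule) 5.992e+06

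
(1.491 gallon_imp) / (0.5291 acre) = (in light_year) 3.346e-22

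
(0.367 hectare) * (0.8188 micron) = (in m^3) 0.003005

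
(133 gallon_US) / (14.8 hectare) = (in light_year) 3.596e-22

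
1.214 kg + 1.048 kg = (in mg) 2.262e+06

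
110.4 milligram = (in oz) 0.003894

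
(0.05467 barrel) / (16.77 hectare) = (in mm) 5.183e-05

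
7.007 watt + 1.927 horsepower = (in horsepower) 1.936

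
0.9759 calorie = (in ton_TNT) 9.759e-10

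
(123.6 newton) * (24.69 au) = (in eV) 2.849e+33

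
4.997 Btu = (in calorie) 1260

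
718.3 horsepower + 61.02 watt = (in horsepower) 718.4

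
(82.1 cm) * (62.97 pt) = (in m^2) 0.01824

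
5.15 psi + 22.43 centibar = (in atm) 0.5718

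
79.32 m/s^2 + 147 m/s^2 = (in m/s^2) 226.3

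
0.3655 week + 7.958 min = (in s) 2.215e+05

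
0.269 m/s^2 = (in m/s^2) 0.269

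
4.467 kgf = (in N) 43.81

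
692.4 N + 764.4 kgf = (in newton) 8189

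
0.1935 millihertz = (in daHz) 1.935e-05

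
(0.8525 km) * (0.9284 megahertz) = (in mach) 2.324e+06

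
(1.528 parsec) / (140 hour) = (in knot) 1.818e+11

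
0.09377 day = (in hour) 2.25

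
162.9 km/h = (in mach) 0.1329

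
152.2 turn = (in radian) 956.3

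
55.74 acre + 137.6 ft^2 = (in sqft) 2.428e+06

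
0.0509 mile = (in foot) 268.8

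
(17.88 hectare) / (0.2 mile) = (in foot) 1823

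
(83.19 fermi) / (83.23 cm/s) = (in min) 1.666e-15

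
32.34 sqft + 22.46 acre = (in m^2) 9.09e+04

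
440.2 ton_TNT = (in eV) 1.15e+31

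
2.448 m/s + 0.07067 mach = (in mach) 0.07786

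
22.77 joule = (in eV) 1.421e+20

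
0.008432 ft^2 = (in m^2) 0.0007834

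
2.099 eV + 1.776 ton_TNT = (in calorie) 1.776e+09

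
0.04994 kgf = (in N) 0.4897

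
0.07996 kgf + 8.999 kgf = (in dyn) 8.903e+06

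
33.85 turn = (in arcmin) 7.312e+05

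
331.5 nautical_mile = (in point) 1.74e+09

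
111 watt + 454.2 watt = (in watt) 565.2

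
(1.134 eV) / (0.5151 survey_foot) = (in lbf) 2.602e-19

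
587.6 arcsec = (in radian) 0.002849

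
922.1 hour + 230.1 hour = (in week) 6.858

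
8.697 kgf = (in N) 85.29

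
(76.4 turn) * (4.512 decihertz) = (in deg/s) 1.241e+04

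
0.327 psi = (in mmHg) 16.91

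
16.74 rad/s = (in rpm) 159.9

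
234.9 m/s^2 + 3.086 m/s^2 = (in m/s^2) 238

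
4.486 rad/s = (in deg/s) 257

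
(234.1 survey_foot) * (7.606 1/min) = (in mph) 20.23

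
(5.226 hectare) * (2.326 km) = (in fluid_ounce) 4.11e+12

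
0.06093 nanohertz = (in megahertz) 6.093e-17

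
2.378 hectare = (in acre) 5.876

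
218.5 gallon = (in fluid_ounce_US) 2.797e+04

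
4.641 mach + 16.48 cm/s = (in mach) 4.641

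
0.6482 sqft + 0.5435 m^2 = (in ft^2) 6.498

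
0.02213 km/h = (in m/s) 0.006147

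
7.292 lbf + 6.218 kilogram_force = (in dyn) 9.341e+06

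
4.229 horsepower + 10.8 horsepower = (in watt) 1.121e+04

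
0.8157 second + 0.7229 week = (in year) 0.01386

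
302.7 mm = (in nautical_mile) 0.0001634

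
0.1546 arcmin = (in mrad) 0.04497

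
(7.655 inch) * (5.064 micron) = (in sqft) 1.06e-05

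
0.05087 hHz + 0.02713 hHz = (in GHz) 7.8e-09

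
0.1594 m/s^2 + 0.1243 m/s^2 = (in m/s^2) 0.2837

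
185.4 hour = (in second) 6.674e+05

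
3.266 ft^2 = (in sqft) 3.266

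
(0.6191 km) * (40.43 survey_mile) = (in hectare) 4028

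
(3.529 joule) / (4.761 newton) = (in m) 0.7412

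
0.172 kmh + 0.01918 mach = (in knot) 12.79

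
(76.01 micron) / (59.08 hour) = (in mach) 1.05e-12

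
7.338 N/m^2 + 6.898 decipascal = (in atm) 7.923e-05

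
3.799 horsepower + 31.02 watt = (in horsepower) 3.841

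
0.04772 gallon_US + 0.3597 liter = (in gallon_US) 0.1427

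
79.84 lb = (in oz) 1277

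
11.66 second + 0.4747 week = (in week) 0.4747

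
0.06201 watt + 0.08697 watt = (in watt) 0.149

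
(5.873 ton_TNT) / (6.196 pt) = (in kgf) 1.146e+12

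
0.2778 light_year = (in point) 7.45e+18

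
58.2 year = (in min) 3.059e+07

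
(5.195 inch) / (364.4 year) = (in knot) 2.232e-11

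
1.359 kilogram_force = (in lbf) 2.996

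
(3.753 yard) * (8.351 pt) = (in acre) 2.498e-06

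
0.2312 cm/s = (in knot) 0.004494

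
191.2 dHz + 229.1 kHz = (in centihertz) 2.291e+07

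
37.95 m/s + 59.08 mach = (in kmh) 7.256e+04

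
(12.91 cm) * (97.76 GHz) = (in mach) 3.707e+07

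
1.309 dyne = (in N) 1.309e-05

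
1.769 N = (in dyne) 1.769e+05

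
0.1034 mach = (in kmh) 126.7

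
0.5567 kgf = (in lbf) 1.227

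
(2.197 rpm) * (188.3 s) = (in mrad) 4.332e+04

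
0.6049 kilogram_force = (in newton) 5.932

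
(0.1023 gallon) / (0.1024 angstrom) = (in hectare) 3782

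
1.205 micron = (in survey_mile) 7.488e-10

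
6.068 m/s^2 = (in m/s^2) 6.068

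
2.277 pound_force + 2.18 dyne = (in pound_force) 2.277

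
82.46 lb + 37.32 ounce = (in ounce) 1357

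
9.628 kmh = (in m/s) 2.674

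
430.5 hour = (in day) 17.94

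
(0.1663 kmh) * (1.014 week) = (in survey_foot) 9.294e+04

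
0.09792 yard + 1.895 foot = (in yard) 0.7296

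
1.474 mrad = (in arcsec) 304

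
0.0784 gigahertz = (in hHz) 7.84e+05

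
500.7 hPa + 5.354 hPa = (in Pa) 5.061e+04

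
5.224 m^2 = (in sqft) 56.23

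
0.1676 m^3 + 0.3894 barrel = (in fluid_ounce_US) 7761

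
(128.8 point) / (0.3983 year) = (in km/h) 1.302e-08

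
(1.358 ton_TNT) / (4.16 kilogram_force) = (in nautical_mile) 7.52e+04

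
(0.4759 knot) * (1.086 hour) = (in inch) 3.768e+04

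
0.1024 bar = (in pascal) 1.024e+04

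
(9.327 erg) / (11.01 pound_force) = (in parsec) 6.172e-25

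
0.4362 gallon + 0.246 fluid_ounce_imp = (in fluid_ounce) 56.07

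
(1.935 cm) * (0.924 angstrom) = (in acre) 4.418e-16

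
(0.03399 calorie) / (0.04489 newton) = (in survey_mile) 0.001969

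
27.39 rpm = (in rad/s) 2.868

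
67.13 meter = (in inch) 2643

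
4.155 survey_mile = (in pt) 1.895e+07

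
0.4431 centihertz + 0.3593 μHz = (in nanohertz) 4.431e+06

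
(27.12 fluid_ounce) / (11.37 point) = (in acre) 4.941e-05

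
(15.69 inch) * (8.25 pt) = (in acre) 2.866e-07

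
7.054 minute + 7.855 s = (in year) 1.367e-05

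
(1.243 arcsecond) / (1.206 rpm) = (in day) 5.523e-10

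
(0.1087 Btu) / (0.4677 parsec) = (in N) 7.947e-15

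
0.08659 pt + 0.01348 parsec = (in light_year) 0.04397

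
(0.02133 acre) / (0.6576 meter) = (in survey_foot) 430.7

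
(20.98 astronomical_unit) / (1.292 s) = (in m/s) 2.429e+12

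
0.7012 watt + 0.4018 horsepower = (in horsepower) 0.4027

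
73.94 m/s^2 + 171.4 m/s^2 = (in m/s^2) 245.3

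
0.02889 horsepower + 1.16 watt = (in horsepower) 0.03045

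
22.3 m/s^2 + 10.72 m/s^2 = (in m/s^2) 33.02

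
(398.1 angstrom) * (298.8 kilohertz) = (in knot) 0.02312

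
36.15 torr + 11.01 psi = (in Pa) 8.073e+04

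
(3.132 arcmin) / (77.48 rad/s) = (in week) 1.944e-11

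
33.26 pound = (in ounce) 532.2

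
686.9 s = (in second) 686.9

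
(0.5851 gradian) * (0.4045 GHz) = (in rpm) 3.55e+07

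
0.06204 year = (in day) 22.64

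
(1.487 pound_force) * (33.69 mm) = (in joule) 0.2228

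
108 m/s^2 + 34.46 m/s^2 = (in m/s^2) 142.5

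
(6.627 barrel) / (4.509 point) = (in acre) 0.1637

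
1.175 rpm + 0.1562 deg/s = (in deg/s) 7.206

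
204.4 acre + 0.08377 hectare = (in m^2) 8.28e+05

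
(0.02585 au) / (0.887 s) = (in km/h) 1.57e+10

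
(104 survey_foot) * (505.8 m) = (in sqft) 1.726e+05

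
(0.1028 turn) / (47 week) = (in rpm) 2.17e-07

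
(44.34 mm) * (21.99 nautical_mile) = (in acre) 0.4462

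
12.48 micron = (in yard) 1.365e-05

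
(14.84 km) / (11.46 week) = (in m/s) 0.002141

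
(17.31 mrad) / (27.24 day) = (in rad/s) 7.355e-09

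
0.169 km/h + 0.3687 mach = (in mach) 0.3688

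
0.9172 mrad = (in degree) 0.05255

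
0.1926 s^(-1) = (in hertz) 0.1926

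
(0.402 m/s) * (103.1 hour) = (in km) 149.2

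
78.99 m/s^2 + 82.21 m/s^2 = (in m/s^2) 161.2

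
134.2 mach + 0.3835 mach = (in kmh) 1.65e+05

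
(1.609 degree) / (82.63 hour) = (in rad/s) 9.44e-08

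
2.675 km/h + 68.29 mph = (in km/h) 112.6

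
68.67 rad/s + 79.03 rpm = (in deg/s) 4409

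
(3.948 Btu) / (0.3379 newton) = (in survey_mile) 7.66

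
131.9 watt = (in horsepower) 0.1769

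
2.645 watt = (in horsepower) 0.003547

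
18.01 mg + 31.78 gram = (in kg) 0.0318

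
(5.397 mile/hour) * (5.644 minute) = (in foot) 2681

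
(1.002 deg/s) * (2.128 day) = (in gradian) 2.047e+05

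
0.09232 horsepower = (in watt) 68.84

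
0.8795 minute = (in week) 8.725e-05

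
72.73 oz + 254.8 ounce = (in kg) 9.285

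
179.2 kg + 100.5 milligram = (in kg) 179.2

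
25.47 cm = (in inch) 10.03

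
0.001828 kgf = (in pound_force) 0.00403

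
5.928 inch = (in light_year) 1.592e-17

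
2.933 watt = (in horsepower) 0.003933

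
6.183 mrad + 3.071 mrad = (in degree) 0.5302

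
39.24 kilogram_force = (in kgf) 39.24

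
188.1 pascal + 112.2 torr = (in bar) 0.1515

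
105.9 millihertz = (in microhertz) 1.059e+05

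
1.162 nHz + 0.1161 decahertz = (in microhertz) 1.161e+06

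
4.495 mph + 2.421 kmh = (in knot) 5.213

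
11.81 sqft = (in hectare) 0.0001097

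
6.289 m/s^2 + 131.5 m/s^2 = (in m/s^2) 137.8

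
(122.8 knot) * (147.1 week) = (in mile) 3.492e+06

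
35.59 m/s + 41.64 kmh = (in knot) 91.67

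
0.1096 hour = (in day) 0.004567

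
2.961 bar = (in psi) 42.95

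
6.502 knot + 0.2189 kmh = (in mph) 7.618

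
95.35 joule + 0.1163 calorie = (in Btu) 0.09084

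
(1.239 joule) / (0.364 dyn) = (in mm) 3.404e+08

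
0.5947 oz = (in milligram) 1.686e+04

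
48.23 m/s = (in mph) 107.9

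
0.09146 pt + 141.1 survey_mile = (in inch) 8.94e+06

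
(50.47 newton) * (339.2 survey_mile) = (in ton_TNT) 0.006585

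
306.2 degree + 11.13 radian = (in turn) 2.622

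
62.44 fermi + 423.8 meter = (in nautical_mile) 0.2288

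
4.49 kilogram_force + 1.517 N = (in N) 45.55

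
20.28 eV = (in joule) 3.249e-18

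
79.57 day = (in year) 0.218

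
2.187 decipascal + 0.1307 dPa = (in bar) 2.318e-06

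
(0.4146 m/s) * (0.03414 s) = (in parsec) 4.587e-19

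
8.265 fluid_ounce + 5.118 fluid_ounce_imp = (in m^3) 0.0003898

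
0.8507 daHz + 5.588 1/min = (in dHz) 86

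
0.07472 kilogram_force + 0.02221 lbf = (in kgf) 0.08479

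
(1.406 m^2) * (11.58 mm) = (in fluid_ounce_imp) 573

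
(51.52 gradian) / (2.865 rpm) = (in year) 8.553e-08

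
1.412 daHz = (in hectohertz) 0.1412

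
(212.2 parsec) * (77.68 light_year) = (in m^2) 4.812e+36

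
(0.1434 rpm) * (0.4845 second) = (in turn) 0.001158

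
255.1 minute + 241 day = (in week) 34.45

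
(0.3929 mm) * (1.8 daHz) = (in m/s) 0.007072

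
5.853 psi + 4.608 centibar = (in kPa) 44.96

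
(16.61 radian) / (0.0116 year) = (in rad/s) 4.541e-05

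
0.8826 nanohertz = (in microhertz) 0.0008826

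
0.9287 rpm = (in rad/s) 0.09725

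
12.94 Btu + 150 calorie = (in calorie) 3413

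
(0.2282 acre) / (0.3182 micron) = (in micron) 2.902e+15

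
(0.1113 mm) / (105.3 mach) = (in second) 3.104e-09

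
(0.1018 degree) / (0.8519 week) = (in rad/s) 3.448e-09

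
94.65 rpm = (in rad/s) 9.912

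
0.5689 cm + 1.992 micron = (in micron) 5691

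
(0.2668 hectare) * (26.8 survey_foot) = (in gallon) 5.757e+06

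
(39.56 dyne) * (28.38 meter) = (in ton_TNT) 2.683e-12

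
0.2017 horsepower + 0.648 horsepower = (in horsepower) 0.8497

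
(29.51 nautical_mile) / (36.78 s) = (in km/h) 5349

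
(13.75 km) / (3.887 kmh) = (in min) 212.2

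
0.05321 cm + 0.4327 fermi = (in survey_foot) 0.001746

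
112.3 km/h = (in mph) 69.78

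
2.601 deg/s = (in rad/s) 0.0454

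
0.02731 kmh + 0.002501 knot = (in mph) 0.01985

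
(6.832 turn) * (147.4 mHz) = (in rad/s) 6.327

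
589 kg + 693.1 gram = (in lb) 1300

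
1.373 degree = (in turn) 0.003814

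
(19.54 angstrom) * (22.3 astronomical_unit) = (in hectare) 0.6519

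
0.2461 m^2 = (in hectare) 2.461e-05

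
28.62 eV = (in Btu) 4.346e-21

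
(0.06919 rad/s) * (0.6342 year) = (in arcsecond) 2.854e+11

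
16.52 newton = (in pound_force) 3.714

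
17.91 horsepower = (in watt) 1.336e+04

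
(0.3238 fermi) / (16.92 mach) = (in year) 1.782e-27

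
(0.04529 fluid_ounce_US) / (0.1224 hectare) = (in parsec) 3.546e-26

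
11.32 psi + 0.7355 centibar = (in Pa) 7.878e+04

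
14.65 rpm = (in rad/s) 1.534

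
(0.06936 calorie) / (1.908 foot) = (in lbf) 0.1122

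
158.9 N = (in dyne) 1.589e+07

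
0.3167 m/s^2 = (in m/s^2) 0.3167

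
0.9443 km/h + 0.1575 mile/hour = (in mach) 0.0009771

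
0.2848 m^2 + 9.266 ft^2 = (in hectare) 0.0001146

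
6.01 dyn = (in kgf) 6.128e-06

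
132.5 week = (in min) 1.336e+06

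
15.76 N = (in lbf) 3.543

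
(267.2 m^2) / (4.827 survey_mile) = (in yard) 0.03762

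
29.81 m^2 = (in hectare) 0.002981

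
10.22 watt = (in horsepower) 0.01371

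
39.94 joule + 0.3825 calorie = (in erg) 4.154e+08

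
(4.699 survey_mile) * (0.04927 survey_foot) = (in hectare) 0.01136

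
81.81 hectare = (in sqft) 8.806e+06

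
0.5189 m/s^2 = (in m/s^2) 0.5189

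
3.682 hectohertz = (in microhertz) 3.682e+08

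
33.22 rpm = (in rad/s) 3.479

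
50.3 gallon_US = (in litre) 190.4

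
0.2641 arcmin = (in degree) 0.004402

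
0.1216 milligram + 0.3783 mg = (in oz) 1.763e-05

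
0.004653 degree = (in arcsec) 16.75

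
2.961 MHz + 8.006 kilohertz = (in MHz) 2.969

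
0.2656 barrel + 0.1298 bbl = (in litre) 62.86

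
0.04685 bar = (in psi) 0.6795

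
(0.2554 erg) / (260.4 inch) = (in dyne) 0.0003861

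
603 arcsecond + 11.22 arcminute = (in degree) 0.3545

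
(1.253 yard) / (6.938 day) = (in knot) 3.715e-06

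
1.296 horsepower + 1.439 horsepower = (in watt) 2039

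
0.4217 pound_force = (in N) 1.876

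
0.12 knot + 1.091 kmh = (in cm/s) 36.48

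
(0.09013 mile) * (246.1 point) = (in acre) 0.003112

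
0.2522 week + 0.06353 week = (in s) 1.91e+05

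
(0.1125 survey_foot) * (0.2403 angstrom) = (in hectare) 8.24e-17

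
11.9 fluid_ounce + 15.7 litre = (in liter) 16.05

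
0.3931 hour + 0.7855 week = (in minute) 7941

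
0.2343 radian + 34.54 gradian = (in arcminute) 2671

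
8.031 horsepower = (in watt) 5989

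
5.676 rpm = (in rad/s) 0.5944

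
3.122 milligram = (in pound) 6.883e-06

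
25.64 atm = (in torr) 1.949e+04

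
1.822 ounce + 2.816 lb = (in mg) 1.329e+06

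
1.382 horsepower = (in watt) 1031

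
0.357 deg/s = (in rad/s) 0.006231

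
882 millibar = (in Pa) 8.82e+04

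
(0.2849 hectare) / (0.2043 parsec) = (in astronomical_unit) 3.021e-24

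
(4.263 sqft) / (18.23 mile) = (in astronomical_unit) 9.024e-17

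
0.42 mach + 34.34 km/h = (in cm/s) 1.525e+04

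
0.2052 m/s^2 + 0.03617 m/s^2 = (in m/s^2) 0.2414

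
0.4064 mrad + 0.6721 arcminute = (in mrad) 0.6019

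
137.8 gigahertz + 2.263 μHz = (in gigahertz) 137.8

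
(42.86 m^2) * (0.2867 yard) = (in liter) 1.124e+04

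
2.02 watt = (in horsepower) 0.002709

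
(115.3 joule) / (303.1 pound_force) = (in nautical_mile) 4.618e-05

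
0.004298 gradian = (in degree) 0.003868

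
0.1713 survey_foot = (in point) 148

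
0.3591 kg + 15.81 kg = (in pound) 35.65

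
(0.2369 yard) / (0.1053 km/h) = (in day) 8.572e-05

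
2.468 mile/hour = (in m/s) 1.103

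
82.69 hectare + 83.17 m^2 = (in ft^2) 8.902e+06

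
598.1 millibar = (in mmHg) 448.6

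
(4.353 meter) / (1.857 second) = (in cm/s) 234.4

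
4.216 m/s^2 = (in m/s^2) 4.216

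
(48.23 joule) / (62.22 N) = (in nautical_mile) 0.0004185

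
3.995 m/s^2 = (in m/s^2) 3.995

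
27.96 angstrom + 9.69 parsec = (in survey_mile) 1.858e+14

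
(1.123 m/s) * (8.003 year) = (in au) 0.001895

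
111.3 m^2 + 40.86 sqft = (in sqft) 1239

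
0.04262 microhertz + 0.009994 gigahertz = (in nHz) 9.994e+15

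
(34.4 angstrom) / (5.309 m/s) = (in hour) 1.8e-13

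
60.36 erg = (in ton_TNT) 1.443e-15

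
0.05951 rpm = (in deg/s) 0.3571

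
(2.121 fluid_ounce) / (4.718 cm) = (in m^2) 0.001329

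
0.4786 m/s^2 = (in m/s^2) 0.4786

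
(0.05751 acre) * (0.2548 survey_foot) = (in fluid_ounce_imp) 6.361e+05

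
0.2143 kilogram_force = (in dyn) 2.102e+05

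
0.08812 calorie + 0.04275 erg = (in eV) 2.301e+18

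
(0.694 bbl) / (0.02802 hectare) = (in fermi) 3.938e+11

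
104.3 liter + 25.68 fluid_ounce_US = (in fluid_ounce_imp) 3698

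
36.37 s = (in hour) 0.0101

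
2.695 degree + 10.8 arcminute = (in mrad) 50.18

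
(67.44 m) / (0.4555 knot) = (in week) 0.0004759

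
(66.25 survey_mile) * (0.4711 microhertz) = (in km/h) 0.1808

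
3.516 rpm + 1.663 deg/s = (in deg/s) 22.76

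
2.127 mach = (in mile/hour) 1620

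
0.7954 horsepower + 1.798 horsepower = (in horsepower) 2.593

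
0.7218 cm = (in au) 4.825e-14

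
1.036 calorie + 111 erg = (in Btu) 0.004108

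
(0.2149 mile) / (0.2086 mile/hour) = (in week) 0.006132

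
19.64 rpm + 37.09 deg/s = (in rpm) 25.82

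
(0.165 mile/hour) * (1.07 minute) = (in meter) 4.735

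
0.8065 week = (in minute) 8130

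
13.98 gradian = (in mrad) 219.6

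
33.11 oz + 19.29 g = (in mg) 9.579e+05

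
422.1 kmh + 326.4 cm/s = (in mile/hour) 269.6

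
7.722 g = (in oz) 0.2724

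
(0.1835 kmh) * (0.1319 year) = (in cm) 2.12e+07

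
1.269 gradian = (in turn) 0.003172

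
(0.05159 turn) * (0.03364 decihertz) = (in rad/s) 0.00109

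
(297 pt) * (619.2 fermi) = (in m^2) 6.488e-14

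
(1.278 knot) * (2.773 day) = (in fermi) 1.575e+20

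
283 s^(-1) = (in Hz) 283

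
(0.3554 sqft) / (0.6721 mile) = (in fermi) 3.053e+10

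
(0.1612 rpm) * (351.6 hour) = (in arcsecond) 4.407e+09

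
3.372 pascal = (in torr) 0.02529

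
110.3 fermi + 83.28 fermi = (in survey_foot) 6.351e-13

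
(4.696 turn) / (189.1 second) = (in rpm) 1.49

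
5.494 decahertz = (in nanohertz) 5.494e+10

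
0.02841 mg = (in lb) 6.263e-08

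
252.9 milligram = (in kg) 0.0002529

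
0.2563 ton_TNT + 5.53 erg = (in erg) 1.072e+16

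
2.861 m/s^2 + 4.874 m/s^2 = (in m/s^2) 7.735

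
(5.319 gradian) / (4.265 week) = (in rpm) 3.093e-07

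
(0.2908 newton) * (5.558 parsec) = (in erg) 4.987e+23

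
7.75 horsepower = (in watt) 5779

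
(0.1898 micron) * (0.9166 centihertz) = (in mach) 5.109e-12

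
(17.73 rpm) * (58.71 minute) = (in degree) 3.747e+05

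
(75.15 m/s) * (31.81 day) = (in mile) 1.283e+05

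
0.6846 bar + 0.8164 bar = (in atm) 1.481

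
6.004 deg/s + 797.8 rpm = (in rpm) 798.8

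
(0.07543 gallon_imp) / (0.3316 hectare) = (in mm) 0.0001034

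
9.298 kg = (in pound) 20.5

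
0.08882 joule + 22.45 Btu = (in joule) 2.369e+04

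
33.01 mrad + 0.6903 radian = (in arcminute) 2487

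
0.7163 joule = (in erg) 7.163e+06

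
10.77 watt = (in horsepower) 0.01444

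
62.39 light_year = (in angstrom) 5.903e+27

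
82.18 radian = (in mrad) 8.218e+04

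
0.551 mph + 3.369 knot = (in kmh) 7.126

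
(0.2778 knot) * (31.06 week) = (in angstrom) 2.685e+16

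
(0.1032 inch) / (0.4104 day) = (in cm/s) 7.393e-06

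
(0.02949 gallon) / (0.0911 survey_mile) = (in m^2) 7.614e-07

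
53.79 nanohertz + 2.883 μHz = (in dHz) 2.937e-05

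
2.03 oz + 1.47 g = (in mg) 5.902e+04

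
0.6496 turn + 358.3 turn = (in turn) 358.9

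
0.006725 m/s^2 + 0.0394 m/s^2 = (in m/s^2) 0.04612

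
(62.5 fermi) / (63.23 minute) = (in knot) 3.202e-17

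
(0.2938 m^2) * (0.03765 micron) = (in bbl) 6.958e-08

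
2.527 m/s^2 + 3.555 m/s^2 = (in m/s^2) 6.082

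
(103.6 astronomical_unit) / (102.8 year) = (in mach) 14.04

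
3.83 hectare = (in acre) 9.464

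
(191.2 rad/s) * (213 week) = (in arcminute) 8.467e+13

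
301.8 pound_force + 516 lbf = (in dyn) 3.638e+08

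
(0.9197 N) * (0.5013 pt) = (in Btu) 1.542e-07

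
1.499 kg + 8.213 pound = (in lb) 11.52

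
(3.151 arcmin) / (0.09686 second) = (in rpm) 0.09037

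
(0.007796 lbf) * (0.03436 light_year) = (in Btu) 1.068e+10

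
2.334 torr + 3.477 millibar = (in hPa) 6.589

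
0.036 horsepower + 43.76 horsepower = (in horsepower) 43.8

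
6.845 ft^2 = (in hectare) 6.359e-05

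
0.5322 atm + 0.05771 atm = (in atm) 0.5899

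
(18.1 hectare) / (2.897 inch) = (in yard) 2.69e+06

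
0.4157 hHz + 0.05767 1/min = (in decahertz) 4.157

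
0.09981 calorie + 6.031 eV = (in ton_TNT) 9.981e-11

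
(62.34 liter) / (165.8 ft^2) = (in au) 2.705e-14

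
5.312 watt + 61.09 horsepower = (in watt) 4.556e+04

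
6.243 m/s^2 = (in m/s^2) 6.243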